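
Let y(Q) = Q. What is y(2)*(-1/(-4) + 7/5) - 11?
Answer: -77/10 ≈ -7.7000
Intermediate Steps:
y(2)*(-1/(-4) + 7/5) - 11 = 2*(-1/(-4) + 7/5) - 11 = 2*(-1*(-¼) + 7*(⅕)) - 11 = 2*(¼ + 7/5) - 11 = 2*(33/20) - 11 = 33/10 - 11 = -77/10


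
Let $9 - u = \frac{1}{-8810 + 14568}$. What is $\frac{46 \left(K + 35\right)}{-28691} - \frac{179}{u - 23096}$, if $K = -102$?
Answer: $\frac{439276803916}{3814036564377} \approx 0.11517$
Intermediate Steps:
$u = \frac{51821}{5758}$ ($u = 9 - \frac{1}{-8810 + 14568} = 9 - \frac{1}{5758} = \frac{51821}{5758} \approx 8.9998$)
$\frac{46 \left(K + 35\right)}{-28691} - \frac{179}{u - 23096} = \frac{46 \left(-102 + 35\right)}{-28691} - \frac{179}{\frac{51821}{5758} - 23096} = 46 \left(-67\right) \left(- \frac{1}{28691}\right) - \frac{179}{- \frac{132934947}{5758}} = \left(-3082\right) \left(- \frac{1}{28691}\right) - - \frac{1030682}{132934947} = \frac{3082}{28691} + \frac{1030682}{132934947} = \frac{439276803916}{3814036564377}$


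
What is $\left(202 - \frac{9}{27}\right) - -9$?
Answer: $\frac{632}{3} \approx 210.67$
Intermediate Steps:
$\left(202 - \frac{9}{27}\right) - -9 = \left(202 - \frac{1}{3}\right) + 9 = \frac{605}{3} + 9 = \frac{632}{3}$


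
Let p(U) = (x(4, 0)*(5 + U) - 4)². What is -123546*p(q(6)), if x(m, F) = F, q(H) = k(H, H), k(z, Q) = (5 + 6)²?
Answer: -1976736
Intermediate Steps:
k(z, Q) = 121 (k(z, Q) = 11² = 121)
q(H) = 121
p(U) = 16 (p(U) = (0*(5 + U) - 4)² = (0 - 4)² = (-4)² = 16)
-123546*p(q(6)) = -123546*16 = -1976736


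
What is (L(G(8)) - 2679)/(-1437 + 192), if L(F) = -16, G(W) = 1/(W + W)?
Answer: 539/249 ≈ 2.1647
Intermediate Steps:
G(W) = 1/(2*W)
(L(G(8)) - 2679)/(-1437 + 192) = (-16 - 2679)/(-1437 + 192) = -2695/(-1245) = -2695*(-1/1245) = 539/249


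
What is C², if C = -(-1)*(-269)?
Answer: 72361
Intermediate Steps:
C = -269 (C = -1*269 = -269)
C² = (-269)² = 72361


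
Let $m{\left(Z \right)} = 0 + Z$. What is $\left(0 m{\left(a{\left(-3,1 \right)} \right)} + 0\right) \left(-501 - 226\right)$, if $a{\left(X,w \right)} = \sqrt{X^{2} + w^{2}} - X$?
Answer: $0$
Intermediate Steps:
$m{\left(Z \right)} = Z$
$\left(0 m{\left(a{\left(-3,1 \right)} \right)} + 0\right) \left(-501 - 226\right) = \left(0 \left(\sqrt{\left(-3\right)^{2} + 1^{2}} - -3\right) + 0\right) \left(-501 - 226\right) = \left(0 \left(\sqrt{9 + 1} + 3\right) + 0\right) \left(-727\right) = \left(0 \left(\sqrt{10} + 3\right) + 0\right) \left(-727\right) = \left(0 \left(3 + \sqrt{10}\right) + 0\right) \left(-727\right) = \left(0 + 0\right) \left(-727\right) = 0 \left(-727\right) = 0$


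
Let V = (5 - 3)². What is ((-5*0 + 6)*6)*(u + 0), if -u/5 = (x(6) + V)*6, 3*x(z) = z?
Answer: -6480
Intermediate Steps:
V = 4 (V = 2² = 4)
x(z) = z/3
u = -180 (u = -5*((⅓)*6 + 4)*6 = -5*(2 + 4)*6 = -30*6 = -5*36 = -180)
((-5*0 + 6)*6)*(u + 0) = ((-5*0 + 6)*6)*(-180 + 0) = ((0 + 6)*6)*(-180) = (6*6)*(-180) = 36*(-180) = -6480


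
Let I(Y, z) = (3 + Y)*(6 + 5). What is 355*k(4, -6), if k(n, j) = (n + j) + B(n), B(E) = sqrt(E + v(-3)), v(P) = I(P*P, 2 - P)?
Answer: -710 + 710*sqrt(34) ≈ 3430.0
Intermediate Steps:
I(Y, z) = 33 + 11*Y (I(Y, z) = (3 + Y)*11 = 33 + 11*Y)
v(P) = 33 + 11*P**2 (v(P) = 33 + 11*(P*P) = 33 + 11*P**2)
B(E) = sqrt(132 + E) (B(E) = sqrt(E + (33 + 11*(-3)**2)) = sqrt(E + (33 + 11*9)) = sqrt(E + (33 + 99)) = sqrt(E + 132) = sqrt(132 + E))
k(n, j) = j + n + sqrt(132 + n) (k(n, j) = (n + j) + sqrt(132 + n) = (j + n) + sqrt(132 + n) = j + n + sqrt(132 + n))
355*k(4, -6) = 355*(-6 + 4 + sqrt(132 + 4)) = 355*(-6 + 4 + sqrt(136)) = 355*(-6 + 4 + 2*sqrt(34)) = 355*(-2 + 2*sqrt(34)) = -710 + 710*sqrt(34)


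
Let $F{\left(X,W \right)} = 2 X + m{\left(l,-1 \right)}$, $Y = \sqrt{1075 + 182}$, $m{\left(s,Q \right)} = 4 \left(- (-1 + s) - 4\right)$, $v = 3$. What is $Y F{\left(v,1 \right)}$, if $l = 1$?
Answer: $- 10 \sqrt{1257} \approx -354.54$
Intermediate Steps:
$m{\left(s,Q \right)} = -12 - 4 s$ ($m{\left(s,Q \right)} = 4 \left(\left(1 - s\right) - 4\right) = 4 \left(-3 - s\right) = -12 - 4 s$)
$Y = \sqrt{1257} \approx 35.454$
$F{\left(X,W \right)} = -16 + 2 X$ ($F{\left(X,W \right)} = 2 X - 16 = -16 + 2 X$)
$Y F{\left(v,1 \right)} = \sqrt{1257} \left(-16 + 2 \cdot 3\right) = \sqrt{1257} \left(-16 + 6\right) = \sqrt{1257} \left(-10\right) = - 10 \sqrt{1257}$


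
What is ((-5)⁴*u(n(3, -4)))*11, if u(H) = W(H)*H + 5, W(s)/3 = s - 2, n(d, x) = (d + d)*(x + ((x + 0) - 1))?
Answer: 62404375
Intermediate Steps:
n(d, x) = 2*d*(-1 + 2*x) (n(d, x) = (2*d)*(x + (x - 1)) = (2*d)*(x + (-1 + x)) = (2*d)*(-1 + 2*x) = 2*d*(-1 + 2*x))
W(s) = -6 + 3*s (W(s) = 3*(s - 2) = 3*(-2 + s) = -6 + 3*s)
u(H) = 5 + H*(-6 + 3*H) (u(H) = (-6 + 3*H)*H + 5 = H*(-6 + 3*H) + 5 = 5 + H*(-6 + 3*H))
((-5)⁴*u(n(3, -4)))*11 = ((-5)⁴*(5 + 3*(2*3*(-1 + 2*(-4)))*(-2 + 2*3*(-1 + 2*(-4)))))*11 = (625*(5 + 3*(2*3*(-1 - 8))*(-2 + 2*3*(-1 - 8))))*11 = (625*(5 + 3*(2*3*(-9))*(-2 + 2*3*(-9))))*11 = (625*(5 + 3*(-54)*(-2 - 54)))*11 = (625*(5 + 3*(-54)*(-56)))*11 = (625*(5 + 9072))*11 = (625*9077)*11 = 5673125*11 = 62404375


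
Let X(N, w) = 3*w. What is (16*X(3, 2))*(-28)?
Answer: -2688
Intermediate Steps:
(16*X(3, 2))*(-28) = (16*(3*2))*(-28) = (16*6)*(-28) = 96*(-28) = -2688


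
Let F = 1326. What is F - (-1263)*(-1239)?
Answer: -1563531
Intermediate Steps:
F - (-1263)*(-1239) = 1326 - (-1263)*(-1239) = 1326 - 1263*1239 = 1326 - 1564857 = -1563531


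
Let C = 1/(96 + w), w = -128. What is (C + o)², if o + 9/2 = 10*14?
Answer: 18792225/1024 ≈ 18352.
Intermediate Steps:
o = 271/2 (o = -9/2 + 10*14 = -9/2 + 140 = 271/2 ≈ 135.50)
C = -1/32 (C = 1/(96 - 128) = 1/(-32) = -1/32 ≈ -0.031250)
(C + o)² = (-1/32 + 271/2)² = (4335/32)² = 18792225/1024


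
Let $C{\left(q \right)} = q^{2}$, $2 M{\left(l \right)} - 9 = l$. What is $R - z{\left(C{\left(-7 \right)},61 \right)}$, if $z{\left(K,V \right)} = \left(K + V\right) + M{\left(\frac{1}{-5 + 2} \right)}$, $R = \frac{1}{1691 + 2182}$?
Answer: $- \frac{147604}{1291} \approx -114.33$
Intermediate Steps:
$M{\left(l \right)} = \frac{9}{2} + \frac{l}{2}$
$R = \frac{1}{3873} \approx 0.0002582$
$z{\left(K,V \right)} = \frac{13}{3} + K + V$ ($z{\left(K,V \right)} = \left(K + V\right) + \left(\frac{9}{2} + \frac{1}{2 \left(-5 + 2\right)}\right) = \left(K + V\right) + \left(\frac{9}{2} + \frac{1}{2 \left(-3\right)}\right) = \left(K + V\right) + \left(\frac{9}{2} + \frac{1}{2} \left(- \frac{1}{3}\right)\right) = \left(K + V\right) + \left(\frac{9}{2} - \frac{1}{6}\right) = \left(K + V\right) + \frac{13}{3} = \frac{13}{3} + K + V$)
$R - z{\left(C{\left(-7 \right)},61 \right)} = \frac{1}{3873} - \left(\frac{13}{3} + \left(-7\right)^{2} + 61\right) = \frac{1}{3873} - \left(\frac{13}{3} + 49 + 61\right) = \frac{1}{3873} - \frac{343}{3} = - \frac{147604}{1291}$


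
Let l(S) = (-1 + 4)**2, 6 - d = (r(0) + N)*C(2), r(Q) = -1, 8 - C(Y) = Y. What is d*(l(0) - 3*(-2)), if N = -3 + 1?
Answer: 360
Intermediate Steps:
N = -2
C(Y) = 8 - Y
d = 24 (d = 6 - (-1 - 2)*(8 - 1*2) = 6 - (-3)*(8 - 2) = 6 - (-3)*6 = 6 - 1*(-18) = 6 + 18 = 24)
l(S) = 9 (l(S) = 3**2 = 9)
d*(l(0) - 3*(-2)) = 24*(9 - 3*(-2)) = 24*(9 + 6) = 24*15 = 360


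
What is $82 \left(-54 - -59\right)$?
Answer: $410$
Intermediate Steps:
$82 \left(-54 - -59\right) = 82 \left(-54 + 59\right) = 82 \cdot 5 = 410$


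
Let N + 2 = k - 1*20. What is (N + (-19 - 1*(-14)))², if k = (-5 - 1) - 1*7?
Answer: 1600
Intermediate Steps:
k = -13 (k = -6 - 7 = -13)
N = -35 (N = -2 + (-13 - 1*20) = -2 + (-13 - 20) = -2 - 33 = -35)
(N + (-19 - 1*(-14)))² = (-35 + (-19 - 1*(-14)))² = (-35 + (-19 + 14))² = (-35 - 5)² = (-40)² = 1600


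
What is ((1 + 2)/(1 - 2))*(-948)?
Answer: 2844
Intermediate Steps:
((1 + 2)/(1 - 2))*(-948) = (3/(-1))*(-948) = (3*(-1))*(-948) = -3*(-948) = 2844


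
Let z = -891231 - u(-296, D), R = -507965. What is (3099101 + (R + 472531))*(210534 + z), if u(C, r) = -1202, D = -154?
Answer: -2081746408165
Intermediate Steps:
z = -890029 (z = -891231 - 1*(-1202) = -891231 + 1202 = -890029)
(3099101 + (R + 472531))*(210534 + z) = (3099101 + (-507965 + 472531))*(210534 - 890029) = (3099101 - 35434)*(-679495) = 3063667*(-679495) = -2081746408165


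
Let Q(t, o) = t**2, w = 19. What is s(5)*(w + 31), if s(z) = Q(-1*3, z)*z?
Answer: 2250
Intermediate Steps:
s(z) = 9*z (s(z) = (-1*3)**2*z = (-3)**2*z = 9*z)
s(5)*(w + 31) = (9*5)*(19 + 31) = 45*50 = 2250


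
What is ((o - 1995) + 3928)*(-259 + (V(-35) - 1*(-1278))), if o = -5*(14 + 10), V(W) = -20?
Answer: 1811187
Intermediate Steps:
o = -120 (o = -5*24 = -120)
((o - 1995) + 3928)*(-259 + (V(-35) - 1*(-1278))) = ((-120 - 1995) + 3928)*(-259 + (-20 - 1*(-1278))) = (-2115 + 3928)*(-259 + (-20 + 1278)) = 1813*(-259 + 1258) = 1813*999 = 1811187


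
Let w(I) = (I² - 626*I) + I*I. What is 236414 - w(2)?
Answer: 237658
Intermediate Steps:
w(I) = -626*I + 2*I² (w(I) = (I² - 626*I) + I² = -626*I + 2*I²)
236414 - w(2) = 236414 - 2*2*(-313 + 2) = 236414 - 2*2*(-311) = 236414 - 1*(-1244) = 236414 + 1244 = 237658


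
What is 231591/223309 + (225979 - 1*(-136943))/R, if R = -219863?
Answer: -4303636695/7013912381 ≈ -0.61359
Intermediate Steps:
231591/223309 + (225979 - 1*(-136943))/R = 231591/223309 + (225979 - 1*(-136943))/(-219863) = 231591*(1/223309) + (225979 + 136943)*(-1/219863) = 231591/223309 + 362922*(-1/219863) = 231591/223309 - 51846/31409 = -4303636695/7013912381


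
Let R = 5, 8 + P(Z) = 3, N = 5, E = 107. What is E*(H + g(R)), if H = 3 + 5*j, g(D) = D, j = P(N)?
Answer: -1819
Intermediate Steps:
P(Z) = -5 (P(Z) = -8 + 3 = -5)
j = -5
H = -22 (H = 3 + 5*(-5) = 3 - 25 = -22)
E*(H + g(R)) = 107*(-22 + 5) = 107*(-17) = -1819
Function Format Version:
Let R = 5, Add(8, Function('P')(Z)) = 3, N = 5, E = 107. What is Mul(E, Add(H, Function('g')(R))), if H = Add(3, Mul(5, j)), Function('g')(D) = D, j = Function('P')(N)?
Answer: -1819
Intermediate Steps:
Function('P')(Z) = -5 (Function('P')(Z) = Add(-8, 3) = -5)
j = -5
H = -22 (H = Add(3, Mul(5, -5)) = Add(3, -25) = -22)
Mul(E, Add(H, Function('g')(R))) = Mul(107, Add(-22, 5)) = Mul(107, -17) = -1819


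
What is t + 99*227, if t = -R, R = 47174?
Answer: -24701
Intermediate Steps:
t = -47174 (t = -1*47174 = -47174)
t + 99*227 = -47174 + 99*227 = -47174 + 22473 = -24701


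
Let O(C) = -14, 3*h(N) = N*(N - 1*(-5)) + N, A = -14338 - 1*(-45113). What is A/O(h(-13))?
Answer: -30775/14 ≈ -2198.2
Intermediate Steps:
A = 30775 (A = -14338 + 45113 = 30775)
h(N) = N/3 + N*(5 + N)/3 (h(N) = (N*(N - 1*(-5)) + N)/3 = (N*(N + 5) + N)/3 = (N*(5 + N) + N)/3 = (N + N*(5 + N))/3 = N/3 + N*(5 + N)/3)
A/O(h(-13)) = 30775/(-14) = 30775*(-1/14) = -30775/14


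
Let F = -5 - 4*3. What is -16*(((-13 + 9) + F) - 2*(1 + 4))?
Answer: 496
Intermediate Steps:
F = -17 (F = -5 - 12 = -17)
-16*(((-13 + 9) + F) - 2*(1 + 4)) = -16*(((-13 + 9) - 17) - 2*(1 + 4)) = -16*((-4 - 17) - 2*5) = -16*(-21 - 10) = -16*(-31) = 496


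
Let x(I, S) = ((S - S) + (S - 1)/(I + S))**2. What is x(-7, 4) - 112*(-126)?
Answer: 14113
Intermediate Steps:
x(I, S) = (-1 + S)**2/(I + S)**2 (x(I, S) = (0 + (-1 + S)/(I + S))**2 = ((-1 + S)/(I + S))**2 = (-1 + S)**2/(I + S)**2)
x(-7, 4) - 112*(-126) = (-1 + 4)**2/(-7 + 4)**2 - 112*(-126) = 3**2/(-3)**2 + 14112 = 9*(1/9) + 14112 = 1 + 14112 = 14113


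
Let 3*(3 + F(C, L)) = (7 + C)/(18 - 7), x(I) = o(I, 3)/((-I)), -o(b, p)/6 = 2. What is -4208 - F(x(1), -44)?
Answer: -138784/33 ≈ -4205.6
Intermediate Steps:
o(b, p) = -12 (o(b, p) = -6*2 = -12)
x(I) = 12/I (x(I) = -12*(-1/I) = -(-12)/I = 12/I)
F(C, L) = -92/33 + C/33 (F(C, L) = -3 + ((7 + C)/(18 - 7))/3 = -3 + ((7 + C)/11)/3 = -3 + ((7 + C)*(1/11))/3 = -3 + (7/11 + C/11)/3 = -3 + (7/33 + C/33) = -92/33 + C/33)
-4208 - F(x(1), -44) = -4208 - (-92/33 + (12/1)/33) = -4208 - (-92/33 + (12*1)/33) = -4208 - (-92/33 + (1/33)*12) = -4208 - (-92/33 + 4/11) = -4208 - 1*(-80/33) = -4208 + 80/33 = -138784/33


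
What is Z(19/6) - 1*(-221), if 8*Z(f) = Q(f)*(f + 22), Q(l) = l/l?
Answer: 10759/48 ≈ 224.15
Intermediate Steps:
Q(l) = 1
Z(f) = 11/4 + f/8 (Z(f) = (1*(f + 22))/8 = (1*(22 + f))/8 = (22 + f)/8 = 11/4 + f/8)
Z(19/6) - 1*(-221) = (11/4 + (19/6)/8) - 1*(-221) = (11/4 + (19*(1/6))/8) + 221 = (11/4 + (1/8)*(19/6)) + 221 = (11/4 + 19/48) + 221 = 151/48 + 221 = 10759/48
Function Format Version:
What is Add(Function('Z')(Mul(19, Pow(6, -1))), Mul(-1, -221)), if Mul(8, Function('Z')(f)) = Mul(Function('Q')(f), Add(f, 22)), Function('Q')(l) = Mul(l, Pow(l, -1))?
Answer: Rational(10759, 48) ≈ 224.15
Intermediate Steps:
Function('Q')(l) = 1
Function('Z')(f) = Add(Rational(11, 4), Mul(Rational(1, 8), f)) (Function('Z')(f) = Mul(Rational(1, 8), Mul(1, Add(f, 22))) = Mul(Rational(1, 8), Mul(1, Add(22, f))) = Mul(Rational(1, 8), Add(22, f)) = Add(Rational(11, 4), Mul(Rational(1, 8), f)))
Add(Function('Z')(Mul(19, Pow(6, -1))), Mul(-1, -221)) = Add(Add(Rational(11, 4), Mul(Rational(1, 8), Mul(19, Pow(6, -1)))), Mul(-1, -221)) = Add(Add(Rational(11, 4), Mul(Rational(1, 8), Mul(19, Rational(1, 6)))), 221) = Add(Add(Rational(11, 4), Mul(Rational(1, 8), Rational(19, 6))), 221) = Add(Add(Rational(11, 4), Rational(19, 48)), 221) = Add(Rational(151, 48), 221) = Rational(10759, 48)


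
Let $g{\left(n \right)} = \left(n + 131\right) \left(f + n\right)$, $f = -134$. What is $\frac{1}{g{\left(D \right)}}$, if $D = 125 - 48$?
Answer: $- \frac{1}{11856} \approx -8.4345 \cdot 10^{-5}$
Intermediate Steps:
$D = 77$ ($D = 125 - 48 = 77$)
$g{\left(n \right)} = \left(-134 + n\right) \left(131 + n\right)$ ($g{\left(n \right)} = \left(n + 131\right) \left(-134 + n\right) = \left(131 + n\right) \left(-134 + n\right) = \left(-134 + n\right) \left(131 + n\right)$)
$\frac{1}{g{\left(D \right)}} = \frac{1}{-17554 + 77^{2} - 231} = \frac{1}{-17554 + 5929 - 231} = \frac{1}{-11856} = - \frac{1}{11856}$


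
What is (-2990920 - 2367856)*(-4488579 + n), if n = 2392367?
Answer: 11233130556512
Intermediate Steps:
(-2990920 - 2367856)*(-4488579 + n) = (-2990920 - 2367856)*(-4488579 + 2392367) = -5358776*(-2096212) = 11233130556512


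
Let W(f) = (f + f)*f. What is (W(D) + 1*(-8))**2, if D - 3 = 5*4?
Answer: 1102500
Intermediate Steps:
D = 23 (D = 3 + 5*4 = 3 + 20 = 23)
W(f) = 2*f**2 (W(f) = (2*f)*f = 2*f**2)
(W(D) + 1*(-8))**2 = (2*23**2 + 1*(-8))**2 = (2*529 - 8)**2 = (1058 - 8)**2 = 1050**2 = 1102500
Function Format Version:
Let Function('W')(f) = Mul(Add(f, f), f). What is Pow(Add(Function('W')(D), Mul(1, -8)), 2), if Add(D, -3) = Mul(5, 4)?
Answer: 1102500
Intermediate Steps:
D = 23 (D = Add(3, Mul(5, 4)) = Add(3, 20) = 23)
Function('W')(f) = Mul(2, Pow(f, 2)) (Function('W')(f) = Mul(Mul(2, f), f) = Mul(2, Pow(f, 2)))
Pow(Add(Function('W')(D), Mul(1, -8)), 2) = Pow(Add(Mul(2, Pow(23, 2)), Mul(1, -8)), 2) = Pow(Add(Mul(2, 529), -8), 2) = Pow(Add(1058, -8), 2) = Pow(1050, 2) = 1102500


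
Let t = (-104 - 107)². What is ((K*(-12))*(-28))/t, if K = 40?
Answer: 13440/44521 ≈ 0.30188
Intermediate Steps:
t = 44521 (t = (-211)² = 44521)
((K*(-12))*(-28))/t = ((40*(-12))*(-28))/44521 = -480*(-28)*(1/44521) = 13440*(1/44521) = 13440/44521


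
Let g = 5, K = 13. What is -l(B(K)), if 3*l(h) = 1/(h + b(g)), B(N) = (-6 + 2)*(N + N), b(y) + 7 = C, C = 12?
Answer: 1/297 ≈ 0.0033670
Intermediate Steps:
b(y) = 5 (b(y) = -7 + 12 = 5)
B(N) = -8*N
l(h) = 1/(3*(5 + h)) (l(h) = 1/(3*(h + 5)) = 1/(3*(5 + h)))
-l(B(K)) = -1/(3*(5 - 8*13)) = -1/(3*(5 - 104)) = -1/(3*(-99)) = -(-1)/(3*99) = -1*(-1/297) = 1/297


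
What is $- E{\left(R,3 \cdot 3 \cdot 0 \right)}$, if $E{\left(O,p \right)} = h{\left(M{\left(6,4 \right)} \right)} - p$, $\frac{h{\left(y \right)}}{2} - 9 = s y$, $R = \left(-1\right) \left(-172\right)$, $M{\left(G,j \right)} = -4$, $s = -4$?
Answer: $-50$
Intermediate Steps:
$R = 172$
$h{\left(y \right)} = 18 - 8 y$ ($h{\left(y \right)} = 18 + 2 \left(- 4 y\right) = 18 - 8 y$)
$E{\left(O,p \right)} = 50 - p$ ($E{\left(O,p \right)} = \left(18 - -32\right) - p = \left(18 + 32\right) - p = 50 - p$)
$- E{\left(R,3 \cdot 3 \cdot 0 \right)} = - (50 - 3 \cdot 3 \cdot 0) = - (50 - 9 \cdot 0) = - (50 - 0) = - (50 + 0) = \left(-1\right) 50 = -50$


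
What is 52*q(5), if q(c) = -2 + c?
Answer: 156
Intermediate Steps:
52*q(5) = 52*(-2 + 5) = 52*3 = 156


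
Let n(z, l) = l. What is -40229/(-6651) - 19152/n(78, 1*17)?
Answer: -126696059/113067 ≈ -1120.5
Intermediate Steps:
-40229/(-6651) - 19152/n(78, 1*17) = -40229/(-6651) - 19152/(1*17) = -40229*(-1/6651) - 19152/17 = 40229/6651 - 19152*1/17 = 40229/6651 - 19152/17 = -126696059/113067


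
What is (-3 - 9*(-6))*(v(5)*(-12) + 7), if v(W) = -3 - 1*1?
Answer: 2805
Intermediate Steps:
v(W) = -4 (v(W) = -3 - 1 = -4)
(-3 - 9*(-6))*(v(5)*(-12) + 7) = (-3 - 9*(-6))*(-4*(-12) + 7) = (-3 + 54)*(48 + 7) = 51*55 = 2805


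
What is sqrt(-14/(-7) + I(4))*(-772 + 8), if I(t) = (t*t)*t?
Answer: -764*sqrt(66) ≈ -6206.8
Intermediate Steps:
I(t) = t**3 (I(t) = t**2*t = t**3)
sqrt(-14/(-7) + I(4))*(-772 + 8) = sqrt(-14/(-7) + 4**3)*(-772 + 8) = sqrt(-14*(-1/7) + 64)*(-764) = sqrt(2 + 64)*(-764) = sqrt(66)*(-764) = -764*sqrt(66)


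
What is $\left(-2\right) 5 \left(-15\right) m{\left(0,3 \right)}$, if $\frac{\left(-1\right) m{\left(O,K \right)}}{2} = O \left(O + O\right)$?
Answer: $0$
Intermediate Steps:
$m{\left(O,K \right)} = - 4 O^{2}$ ($m{\left(O,K \right)} = - 2 O \left(O + O\right) = - 2 O 2 O = - 2 \cdot 2 O^{2} = - 4 O^{2}$)
$\left(-2\right) 5 \left(-15\right) m{\left(0,3 \right)} = \left(-2\right) 5 \left(-15\right) \left(- 4 \cdot 0^{2}\right) = \left(-10\right) \left(-15\right) \left(\left(-4\right) 0\right) = 150 \cdot 0 = 0$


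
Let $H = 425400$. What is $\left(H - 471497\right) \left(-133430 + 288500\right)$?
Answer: $-7148261790$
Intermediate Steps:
$\left(H - 471497\right) \left(-133430 + 288500\right) = \left(425400 - 471497\right) \left(-133430 + 288500\right) = \left(-46097\right) 155070 = -7148261790$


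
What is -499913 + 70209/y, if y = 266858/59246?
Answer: -2228382430/4601 ≈ -4.8433e+5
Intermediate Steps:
y = 133429/29623 (y = 266858*(1/59246) = 133429/29623 ≈ 4.5042)
-499913 + 70209/y = -499913 + 70209/(133429/29623) = -499913 + 70209*(29623/133429) = -499913 + 71717283/4601 = -2228382430/4601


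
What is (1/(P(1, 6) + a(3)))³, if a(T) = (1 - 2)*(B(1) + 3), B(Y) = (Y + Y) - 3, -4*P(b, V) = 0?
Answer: -⅛ ≈ -0.12500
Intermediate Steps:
P(b, V) = 0 (P(b, V) = -¼*0 = 0)
B(Y) = -3 + 2*Y (B(Y) = 2*Y - 3 = -3 + 2*Y)
a(T) = -2 (a(T) = (1 - 2)*((-3 + 2*1) + 3) = -((-3 + 2) + 3) = -(-1 + 3) = -1*2 = -2)
(1/(P(1, 6) + a(3)))³ = (1/(0 - 2))³ = (1/(-2))³ = (-½)³ = -⅛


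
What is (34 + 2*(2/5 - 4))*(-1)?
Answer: -134/5 ≈ -26.800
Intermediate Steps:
(34 + 2*(2/5 - 4))*(-1) = (34 + 2*(-18/5))*(-1) = (34 - 36/5)*(-1) = (134/5)*(-1) = -134/5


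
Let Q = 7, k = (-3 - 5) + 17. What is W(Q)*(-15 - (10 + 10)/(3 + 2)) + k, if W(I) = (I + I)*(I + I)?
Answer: -3715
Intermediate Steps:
k = 9 (k = -8 + 17 = 9)
W(I) = 4*I² (W(I) = (2*I)*(2*I) = 4*I²)
W(Q)*(-15 - (10 + 10)/(3 + 2)) + k = (4*7²)*(-15 - (10 + 10)/(3 + 2)) + 9 = (4*49)*(-15 - 20/5) + 9 = 196*(-15 - 20/5) + 9 = 196*(-15 - 1*4) + 9 = 196*(-15 - 4) + 9 = 196*(-19) + 9 = -3724 + 9 = -3715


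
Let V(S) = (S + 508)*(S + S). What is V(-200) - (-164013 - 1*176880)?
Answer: 217693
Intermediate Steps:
V(S) = 2*S*(508 + S) (V(S) = (508 + S)*(2*S) = 2*S*(508 + S))
V(-200) - (-164013 - 1*176880) = 2*(-200)*(508 - 200) - (-164013 - 1*176880) = 2*(-200)*308 - (-164013 - 176880) = -123200 - 1*(-340893) = -123200 + 340893 = 217693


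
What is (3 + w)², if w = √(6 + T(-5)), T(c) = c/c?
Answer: (3 + √7)² ≈ 31.875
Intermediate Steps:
T(c) = 1
w = √7 (w = √(6 + 1) = √7 ≈ 2.6458)
(3 + w)² = (3 + √7)²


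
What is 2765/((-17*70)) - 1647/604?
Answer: -51857/10268 ≈ -5.0504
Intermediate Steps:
2765/((-17*70)) - 1647/604 = 2765/(-1190) - 1647*1/604 = 2765*(-1/1190) - 1647/604 = -79/34 - 1647/604 = -51857/10268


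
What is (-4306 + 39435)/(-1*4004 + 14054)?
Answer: 35129/10050 ≈ 3.4954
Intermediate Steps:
(-4306 + 39435)/(-1*4004 + 14054) = 35129/(-4004 + 14054) = 35129/10050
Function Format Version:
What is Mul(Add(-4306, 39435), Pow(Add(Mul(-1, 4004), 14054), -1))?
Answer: Rational(35129, 10050) ≈ 3.4954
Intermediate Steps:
Mul(Add(-4306, 39435), Pow(Add(Mul(-1, 4004), 14054), -1)) = Mul(35129, Pow(Add(-4004, 14054), -1)) = Mul(35129, Pow(10050, -1)) = Mul(35129, Rational(1, 10050)) = Rational(35129, 10050)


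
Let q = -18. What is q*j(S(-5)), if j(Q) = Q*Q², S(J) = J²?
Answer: -281250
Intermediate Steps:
j(Q) = Q³
q*j(S(-5)) = -18*((-5)²)³ = -18*25³ = -18*15625 = -281250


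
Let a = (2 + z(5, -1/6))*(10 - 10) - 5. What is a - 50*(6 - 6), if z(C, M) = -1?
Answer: -5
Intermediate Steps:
a = -5 (a = (2 - 1)*(10 - 10) - 5 = 1*0 - 5 = 0 - 5 = -5)
a - 50*(6 - 6) = -5 - 50*(6 - 6) = -5 - 50*0 = -5 + 0 = -5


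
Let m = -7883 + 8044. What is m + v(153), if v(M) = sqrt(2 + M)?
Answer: 161 + sqrt(155) ≈ 173.45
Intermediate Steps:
m = 161
m + v(153) = 161 + sqrt(2 + 153) = 161 + sqrt(155)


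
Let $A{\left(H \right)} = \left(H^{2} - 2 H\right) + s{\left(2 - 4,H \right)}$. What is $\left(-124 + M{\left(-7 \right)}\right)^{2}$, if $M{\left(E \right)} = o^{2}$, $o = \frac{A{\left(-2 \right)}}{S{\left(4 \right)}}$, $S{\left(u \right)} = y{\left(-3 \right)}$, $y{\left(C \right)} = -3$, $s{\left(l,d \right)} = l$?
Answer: $14400$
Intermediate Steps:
$S{\left(u \right)} = -3$
$A{\left(H \right)} = -2 + H^{2} - 2 H$ ($A{\left(H \right)} = \left(H^{2} - 2 H\right) + \left(2 - 4\right) = \left(H^{2} - 2 H\right) - 2 = -2 + H^{2} - 2 H$)
$o = -2$ ($o = \frac{-2 + \left(-2\right)^{2} - -4}{-3} = \left(-2 + 4 + 4\right) \left(- \frac{1}{3}\right) = 6 \left(- \frac{1}{3}\right) = -2$)
$M{\left(E \right)} = 4$ ($M{\left(E \right)} = \left(-2\right)^{2} = 4$)
$\left(-124 + M{\left(-7 \right)}\right)^{2} = \left(-124 + 4\right)^{2} = \left(-120\right)^{2} = 14400$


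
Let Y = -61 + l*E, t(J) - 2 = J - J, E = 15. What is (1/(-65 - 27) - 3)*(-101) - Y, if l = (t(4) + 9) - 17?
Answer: 41869/92 ≈ 455.10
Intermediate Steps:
t(J) = 2 (t(J) = 2 + (J - J) = 2 + 0 = 2)
l = -6 (l = (2 + 9) - 17 = 11 - 17 = -6)
Y = -151 (Y = -61 - 6*15 = -61 - 90 = -151)
(1/(-65 - 27) - 3)*(-101) - Y = (1/(-65 - 27) - 3)*(-101) - 1*(-151) = (1/(-92) - 3)*(-101) + 151 = (-1/92 - 3)*(-101) + 151 = -277/92*(-101) + 151 = 27977/92 + 151 = 41869/92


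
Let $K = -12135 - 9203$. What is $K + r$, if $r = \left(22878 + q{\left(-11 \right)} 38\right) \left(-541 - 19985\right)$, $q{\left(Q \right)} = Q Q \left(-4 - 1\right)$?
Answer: $2277574$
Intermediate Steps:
$q{\left(Q \right)} = - 5 Q^{2}$ ($q{\left(Q \right)} = Q^{2} \left(-5\right) = - 5 Q^{2}$)
$r = 2298912$ ($r = \left(22878 + - 5 \left(-11\right)^{2} \cdot 38\right) \left(-541 - 19985\right) = \left(22878 + \left(-5\right) 121 \cdot 38\right) \left(-20526\right) = \left(22878 - 22990\right) \left(-20526\right) = \left(-112\right) \left(-20526\right) = 2298912$)
$K = -21338$
$K + r = -21338 + 2298912 = 2277574$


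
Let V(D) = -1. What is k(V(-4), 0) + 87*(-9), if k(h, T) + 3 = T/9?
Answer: -786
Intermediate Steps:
k(h, T) = -3 + T/9
k(V(-4), 0) + 87*(-9) = (-3 + (1/9)*0) + 87*(-9) = (-3 + 0) - 783 = -3 - 783 = -786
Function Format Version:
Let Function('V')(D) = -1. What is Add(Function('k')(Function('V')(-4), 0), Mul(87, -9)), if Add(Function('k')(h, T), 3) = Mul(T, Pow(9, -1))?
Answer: -786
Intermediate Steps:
Function('k')(h, T) = Add(-3, Mul(Rational(1, 9), T)) (Function('k')(h, T) = Add(-3, Mul(T, Pow(9, -1))) = Add(-3, Mul(T, Rational(1, 9))) = Add(-3, Mul(Rational(1, 9), T)))
Add(Function('k')(Function('V')(-4), 0), Mul(87, -9)) = Add(Add(-3, Mul(Rational(1, 9), 0)), Mul(87, -9)) = Add(Add(-3, 0), -783) = Add(-3, -783) = -786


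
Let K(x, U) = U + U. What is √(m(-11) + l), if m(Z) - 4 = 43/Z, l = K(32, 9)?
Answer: √2189/11 ≈ 4.2533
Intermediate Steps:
K(x, U) = 2*U
l = 18 (l = 2*9 = 18)
m(Z) = 4 + 43/Z
√(m(-11) + l) = √((4 + 43/(-11)) + 18) = √((4 + 43*(-1/11)) + 18) = √((4 - 43/11) + 18) = √(1/11 + 18) = √(199/11) = √2189/11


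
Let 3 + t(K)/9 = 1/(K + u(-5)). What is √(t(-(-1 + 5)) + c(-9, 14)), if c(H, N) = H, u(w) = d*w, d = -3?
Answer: 3*I*√473/11 ≈ 5.9314*I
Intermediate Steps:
u(w) = -3*w
t(K) = -27 + 9/(15 + K) (t(K) = -27 + 9/(K - 3*(-5)) = -27 + 9/(K + 15) = -27 + 9/(15 + K))
√(t(-(-1 + 5)) + c(-9, 14)) = √(9*(-44 - (-3)*(-1 + 5))/(15 - (-1 + 5)) - 9) = √(9*(-44 - (-3)*4)/(15 - 1*4) - 9) = √(9*(-44 - 3*(-4))/(15 - 4) - 9) = √(9*(-44 + 12)/11 - 9) = √(9*(1/11)*(-32) - 9) = √(-288/11 - 9) = √(-387/11) = 3*I*√473/11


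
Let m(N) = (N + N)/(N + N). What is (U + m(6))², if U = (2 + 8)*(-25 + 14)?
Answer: 11881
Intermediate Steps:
m(N) = 1 (m(N) = (2*N)/((2*N)) = (2*N)*(1/(2*N)) = 1)
U = -110 (U = 10*(-11) = -110)
(U + m(6))² = (-110 + 1)² = (-109)² = 11881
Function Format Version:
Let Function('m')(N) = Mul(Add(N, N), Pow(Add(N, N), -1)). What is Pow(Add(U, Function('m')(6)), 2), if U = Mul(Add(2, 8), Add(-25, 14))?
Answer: 11881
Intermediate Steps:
Function('m')(N) = 1 (Function('m')(N) = Mul(Mul(2, N), Pow(Mul(2, N), -1)) = Mul(Mul(2, N), Mul(Rational(1, 2), Pow(N, -1))) = 1)
U = -110 (U = Mul(10, -11) = -110)
Pow(Add(U, Function('m')(6)), 2) = Pow(Add(-110, 1), 2) = Pow(-109, 2) = 11881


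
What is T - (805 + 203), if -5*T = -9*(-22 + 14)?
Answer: -5112/5 ≈ -1022.4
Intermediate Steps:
T = -72/5 (T = -(-9)*(-22 + 14)/5 = -(-9)*(-8)/5 = -⅕*72 = -72/5 ≈ -14.400)
T - (805 + 203) = -72/5 - (805 + 203) = -72/5 - 1*1008 = -72/5 - 1008 = -5112/5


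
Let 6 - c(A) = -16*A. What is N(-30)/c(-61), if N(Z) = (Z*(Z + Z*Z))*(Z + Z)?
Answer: -156600/97 ≈ -1614.4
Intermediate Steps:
c(A) = 6 + 16*A (c(A) = 6 - (-16)*A = 6 + 16*A)
N(Z) = 2*Z²*(Z + Z²) (N(Z) = (Z*(Z + Z²))*(2*Z) = 2*Z²*(Z + Z²))
N(-30)/c(-61) = (2*(-30)³*(1 - 30))/(6 + 16*(-61)) = (2*(-27000)*(-29))/(6 - 976) = 1566000/(-970) = 1566000*(-1/970) = -156600/97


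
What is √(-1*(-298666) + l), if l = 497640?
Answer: √796306 ≈ 892.36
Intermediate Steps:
√(-1*(-298666) + l) = √(-1*(-298666) + 497640) = √(298666 + 497640) = √796306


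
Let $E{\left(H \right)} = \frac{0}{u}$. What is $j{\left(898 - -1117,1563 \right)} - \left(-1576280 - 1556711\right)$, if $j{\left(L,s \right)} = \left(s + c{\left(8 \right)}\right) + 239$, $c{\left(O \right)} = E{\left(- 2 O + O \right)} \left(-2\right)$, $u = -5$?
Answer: $3134793$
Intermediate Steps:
$E{\left(H \right)} = 0$ ($E{\left(H \right)} = \frac{0}{-5} = 0 \left(- \frac{1}{5}\right) = 0$)
$c{\left(O \right)} = 0$ ($c{\left(O \right)} = 0 \left(-2\right) = 0$)
$j{\left(L,s \right)} = 239 + s$ ($j{\left(L,s \right)} = \left(s + 0\right) + 239 = s + 239 = 239 + s$)
$j{\left(898 - -1117,1563 \right)} - \left(-1576280 - 1556711\right) = \left(239 + 1563\right) - \left(-1576280 - 1556711\right) = 1802 - \left(-1576280 - 1556711\right) = 1802 - -3132991 = 1802 + 3132991 = 3134793$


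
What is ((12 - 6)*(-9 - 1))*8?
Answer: -480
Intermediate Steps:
((12 - 6)*(-9 - 1))*8 = (6*(-10))*8 = -60*8 = -480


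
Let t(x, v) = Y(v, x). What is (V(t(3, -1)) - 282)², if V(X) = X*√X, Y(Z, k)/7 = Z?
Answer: 79181 + 3948*I*√7 ≈ 79181.0 + 10445.0*I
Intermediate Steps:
Y(Z, k) = 7*Z
t(x, v) = 7*v
V(X) = X^(3/2)
(V(t(3, -1)) - 282)² = ((7*(-1))^(3/2) - 282)² = ((-7)^(3/2) - 282)² = (-7*I*√7 - 282)² = (-282 - 7*I*√7)²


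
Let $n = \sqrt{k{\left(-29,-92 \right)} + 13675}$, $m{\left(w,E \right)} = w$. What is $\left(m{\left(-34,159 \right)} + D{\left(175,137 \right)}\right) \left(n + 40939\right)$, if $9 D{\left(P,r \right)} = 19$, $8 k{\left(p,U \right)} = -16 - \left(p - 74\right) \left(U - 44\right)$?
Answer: $- \frac{11749493}{9} - \frac{287 \sqrt{11922}}{9} \approx -1.309 \cdot 10^{6}$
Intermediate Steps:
$k{\left(p,U \right)} = -2 - \frac{\left(-74 + p\right) \left(-44 + U\right)}{8}$ ($k{\left(p,U \right)} = \frac{-16 - \left(p - 74\right) \left(U - 44\right)}{8} = \frac{-16 - \left(-74 + p\right) \left(-44 + U\right)}{8} = -2 - \frac{\left(-74 + p\right) \left(-44 + U\right)}{8}$)
$D{\left(P,r \right)} = \frac{19}{9}$ ($D{\left(P,r \right)} = \frac{1}{9} \cdot 19 = \frac{19}{9}$)
$n = \sqrt{11922}$ ($n = \sqrt{\left(-409 + \frac{11}{2} \left(-29\right) + \frac{37}{4} \left(-92\right) - \left(- \frac{23}{2}\right) \left(-29\right)\right) + 13675} = \sqrt{\left(-409 - \frac{319}{2} - 851 - \frac{667}{2}\right) + 13675} = \sqrt{-1753 + 13675} = \sqrt{11922} \approx 109.19$)
$\left(m{\left(-34,159 \right)} + D{\left(175,137 \right)}\right) \left(n + 40939\right) = \left(-34 + \frac{19}{9}\right) \left(\sqrt{11922} + 40939\right) = - \frac{287 \left(40939 + \sqrt{11922}\right)}{9} = - \frac{11749493}{9} - \frac{287 \sqrt{11922}}{9}$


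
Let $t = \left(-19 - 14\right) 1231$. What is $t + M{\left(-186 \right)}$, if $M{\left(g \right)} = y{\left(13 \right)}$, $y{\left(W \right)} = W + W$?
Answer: $-40597$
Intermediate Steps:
$y{\left(W \right)} = 2 W$
$M{\left(g \right)} = 26$ ($M{\left(g \right)} = 2 \cdot 13 = 26$)
$t = -40623$ ($t = \left(-19 - 14\right) 1231 = \left(-33\right) 1231 = -40623$)
$t + M{\left(-186 \right)} = -40623 + 26 = -40597$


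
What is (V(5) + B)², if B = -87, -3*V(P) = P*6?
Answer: 9409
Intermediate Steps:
V(P) = -2*P (V(P) = -P*6/3 = -2*P)
(V(5) + B)² = (-2*5 - 87)² = (-10 - 87)² = (-97)² = 9409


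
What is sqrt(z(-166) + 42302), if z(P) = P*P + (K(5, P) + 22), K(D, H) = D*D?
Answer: sqrt(69905) ≈ 264.40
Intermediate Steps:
K(D, H) = D**2
z(P) = 47 + P**2 (z(P) = P*P + (5**2 + 22) = P**2 + (25 + 22) = P**2 + 47 = 47 + P**2)
sqrt(z(-166) + 42302) = sqrt((47 + (-166)**2) + 42302) = sqrt((47 + 27556) + 42302) = sqrt(27603 + 42302) = sqrt(69905)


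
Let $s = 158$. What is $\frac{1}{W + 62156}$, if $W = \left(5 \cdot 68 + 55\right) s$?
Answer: $\frac{1}{124566} \approx 8.0279 \cdot 10^{-6}$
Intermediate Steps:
$W = 62410$ ($W = \left(5 \cdot 68 + 55\right) 158 = \left(340 + 55\right) 158 = 395 \cdot 158 = 62410$)
$\frac{1}{W + 62156} = \frac{1}{62410 + 62156} = \frac{1}{124566}$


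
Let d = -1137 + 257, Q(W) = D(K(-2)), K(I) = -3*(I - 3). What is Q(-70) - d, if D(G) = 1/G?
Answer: 13201/15 ≈ 880.07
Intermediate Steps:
K(I) = 9 - 3*I (K(I) = -3*(-3 + I) = 9 - 3*I)
Q(W) = 1/15 (Q(W) = 1/(9 - 3*(-2)) = 1/(9 + 6) = 1/15)
d = -880
Q(-70) - d = 1/15 - 1*(-880) = 1/15 + 880 = 13201/15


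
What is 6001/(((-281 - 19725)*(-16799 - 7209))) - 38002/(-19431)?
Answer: 18252631037527/9332787956688 ≈ 1.9558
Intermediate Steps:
6001/(((-281 - 19725)*(-16799 - 7209))) - 38002/(-19431) = 6001/((-20006*(-24008))) - 38002*(-1/19431) = 6001/480304048 + 38002/19431 = 18252631037527/9332787956688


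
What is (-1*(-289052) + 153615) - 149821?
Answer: 292846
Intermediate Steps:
(-1*(-289052) + 153615) - 149821 = (289052 + 153615) - 149821 = 442667 - 149821 = 292846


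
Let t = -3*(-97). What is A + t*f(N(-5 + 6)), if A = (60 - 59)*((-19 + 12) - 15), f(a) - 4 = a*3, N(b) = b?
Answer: 2015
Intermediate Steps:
f(a) = 4 + 3*a (f(a) = 4 + a*3 = 4 + 3*a)
t = 291
A = -22 (A = 1*(-7 - 15) = 1*(-22) = -22)
A + t*f(N(-5 + 6)) = -22 + 291*(4 + 3*(-5 + 6)) = -22 + 291*(4 + 3*1) = -22 + 291*(4 + 3) = -22 + 291*7 = -22 + 2037 = 2015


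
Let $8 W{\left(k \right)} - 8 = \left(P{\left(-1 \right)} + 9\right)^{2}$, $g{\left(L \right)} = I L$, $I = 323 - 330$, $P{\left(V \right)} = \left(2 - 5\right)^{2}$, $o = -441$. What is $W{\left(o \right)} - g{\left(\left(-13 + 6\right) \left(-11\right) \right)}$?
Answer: $\frac{1161}{2} \approx 580.5$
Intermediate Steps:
$P{\left(V \right)} = 9$ ($P{\left(V \right)} = \left(-3\right)^{2} = 9$)
$I = -7$
$g{\left(L \right)} = - 7 L$
$W{\left(k \right)} = \frac{83}{2}$ ($W{\left(k \right)} = 1 + \frac{\left(9 + 9\right)^{2}}{8} = 1 + \frac{18^{2}}{8} = 1 + \frac{1}{8} \cdot 324 = 1 + \frac{81}{2} = \frac{83}{2}$)
$W{\left(o \right)} - g{\left(\left(-13 + 6\right) \left(-11\right) \right)} = \frac{83}{2} - - 7 \left(-13 + 6\right) \left(-11\right) = \frac{83}{2} - - 7 \left(\left(-7\right) \left(-11\right)\right) = \frac{83}{2} - \left(-7\right) 77 = \frac{83}{2} - -539 = \frac{83}{2} + 539 = \frac{1161}{2}$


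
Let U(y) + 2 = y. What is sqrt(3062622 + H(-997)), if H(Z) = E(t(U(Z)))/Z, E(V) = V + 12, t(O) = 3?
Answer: sqrt(3044273816643)/997 ≈ 1750.0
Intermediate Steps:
U(y) = -2 + y
E(V) = 12 + V
H(Z) = 15/Z (H(Z) = (12 + 3)/Z = 15/Z)
sqrt(3062622 + H(-997)) = sqrt(3062622 + 15/(-997)) = sqrt(3062622 + 15*(-1/997)) = sqrt(3062622 - 15/997) = sqrt(3053434119/997) = sqrt(3044273816643)/997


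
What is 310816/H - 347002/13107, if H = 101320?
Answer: -228561598/9764715 ≈ -23.407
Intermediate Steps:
310816/H - 347002/13107 = 310816/101320 - 347002/13107 = 310816*(1/101320) - 347002*1/13107 = 38852/12665 - 347002/13107 = -228561598/9764715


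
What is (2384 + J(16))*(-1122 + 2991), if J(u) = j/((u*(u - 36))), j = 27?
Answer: 1425772257/320 ≈ 4.4555e+6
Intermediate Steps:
J(u) = 27/(u*(-36 + u)) (J(u) = 27/((u*(u - 36))) = 27/((u*(-36 + u))) = 27*(1/(u*(-36 + u))) = 27/(u*(-36 + u)))
(2384 + J(16))*(-1122 + 2991) = (2384 + 27/(16*(-36 + 16)))*(-1122 + 2991) = (2384 + 27*(1/16)/(-20))*1869 = (2384 + 27*(1/16)*(-1/20))*1869 = (2384 - 27/320)*1869 = (762853/320)*1869 = 1425772257/320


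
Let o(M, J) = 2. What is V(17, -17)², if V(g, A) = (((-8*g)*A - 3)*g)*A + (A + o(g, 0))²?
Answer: 444990389776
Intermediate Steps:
V(g, A) = (2 + A)² + A*g*(-3 - 8*A*g) (V(g, A) = (((-8*g)*A - 3)*g)*A + (A + 2)² = ((-8*A*g - 3)*g)*A + (2 + A)² = ((-3 - 8*A*g)*g)*A + (2 + A)² = (g*(-3 - 8*A*g))*A + (2 + A)² = A*g*(-3 - 8*A*g) + (2 + A)² = (2 + A)² + A*g*(-3 - 8*A*g))
V(17, -17)² = ((2 - 17)² - 8*(-17)²*17² - 3*(-17)*17)² = ((-15)² - 8*289*289 + 867)² = (225 - 668168 + 867)² = (-667076)² = 444990389776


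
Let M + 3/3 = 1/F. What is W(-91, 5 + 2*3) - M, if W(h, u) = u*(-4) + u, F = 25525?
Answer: -816801/25525 ≈ -32.000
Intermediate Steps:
W(h, u) = -3*u (W(h, u) = -4*u + u = -3*u)
M = -25524/25525 (M = -1 + 1/25525 = -25524/25525 ≈ -0.99996)
W(-91, 5 + 2*3) - M = -3*(5 + 2*3) - 1*(-25524/25525) = -3*(5 + 6) + 25524/25525 = -3*11 + 25524/25525 = -33 + 25524/25525 = -816801/25525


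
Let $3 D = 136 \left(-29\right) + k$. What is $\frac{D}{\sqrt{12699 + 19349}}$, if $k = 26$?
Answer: $- \frac{653 \sqrt{2003}}{4006} \approx -7.2953$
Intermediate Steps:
$D = -1306$ ($D = \frac{136 \left(-29\right) + 26}{3} = \frac{-3944 + 26}{3} = \frac{1}{3} \left(-3918\right) = -1306$)
$\frac{D}{\sqrt{12699 + 19349}} = - \frac{1306}{\sqrt{12699 + 19349}} = - \frac{1306}{\sqrt{32048}} = - \frac{1306}{4 \sqrt{2003}} = - 1306 \frac{\sqrt{2003}}{8012} = - \frac{653 \sqrt{2003}}{4006}$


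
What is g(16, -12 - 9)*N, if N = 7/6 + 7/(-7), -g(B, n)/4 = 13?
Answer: -26/3 ≈ -8.6667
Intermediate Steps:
g(B, n) = -52 (g(B, n) = -4*13 = -52)
N = ⅙ (N = 7*(⅙) + 7*(-⅐) = 7/6 - 1 = ⅙ ≈ 0.16667)
g(16, -12 - 9)*N = -52*⅙ = -26/3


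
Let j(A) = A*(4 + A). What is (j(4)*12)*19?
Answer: 7296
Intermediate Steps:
(j(4)*12)*19 = ((4*(4 + 4))*12)*19 = ((4*8)*12)*19 = (32*12)*19 = 384*19 = 7296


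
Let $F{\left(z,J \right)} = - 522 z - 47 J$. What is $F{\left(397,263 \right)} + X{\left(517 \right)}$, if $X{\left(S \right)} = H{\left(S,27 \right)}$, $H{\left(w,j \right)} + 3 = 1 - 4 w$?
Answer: $-221665$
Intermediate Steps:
$H{\left(w,j \right)} = -2 - 4 w$ ($H{\left(w,j \right)} = -3 - \left(-1 + 4 w\right) = -2 - 4 w$)
$X{\left(S \right)} = -2 - 4 S$
$F{\left(397,263 \right)} + X{\left(517 \right)} = \left(\left(-522\right) 397 - 12361\right) - 2070 = \left(-207234 - 12361\right) - 2070 = -219595 - 2070 = -221665$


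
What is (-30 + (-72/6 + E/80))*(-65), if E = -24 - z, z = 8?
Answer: 2756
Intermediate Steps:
E = -32 (E = -24 - 1*8 = -24 - 8 = -32)
(-30 + (-72/6 + E/80))*(-65) = (-30 + (-72/6 - 32/80))*(-65) = (-30 + (-72*⅙ - 32*1/80))*(-65) = (-30 + (-12 - ⅖))*(-65) = (-30 - 62/5)*(-65) = -212/5*(-65) = 2756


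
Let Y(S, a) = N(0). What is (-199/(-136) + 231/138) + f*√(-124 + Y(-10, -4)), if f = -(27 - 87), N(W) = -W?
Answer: 9813/3128 + 120*I*√31 ≈ 3.1371 + 668.13*I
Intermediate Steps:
Y(S, a) = 0 (Y(S, a) = -1*0 = 0)
f = 60 (f = -1*(-60) = 60)
(-199/(-136) + 231/138) + f*√(-124 + Y(-10, -4)) = (-199/(-136) + 231/138) + 60*√(-124 + 0) = (-199*(-1/136) + 231*(1/138)) + 60*√(-124) = (199/136 + 77/46) + 60*(2*I*√31) = 9813/3128 + 120*I*√31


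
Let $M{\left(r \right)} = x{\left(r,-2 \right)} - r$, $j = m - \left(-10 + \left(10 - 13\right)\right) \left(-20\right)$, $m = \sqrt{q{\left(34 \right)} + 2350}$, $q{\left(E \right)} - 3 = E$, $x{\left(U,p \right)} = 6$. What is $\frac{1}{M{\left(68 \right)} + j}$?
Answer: $- \frac{46}{14471} - \frac{\sqrt{2387}}{101297} \approx -0.0036611$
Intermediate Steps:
$q{\left(E \right)} = 3 + E$
$m = \sqrt{2387}$ ($m = \sqrt{\left(3 + 34\right) + 2350} = \sqrt{37 + 2350} = \sqrt{2387} \approx 48.857$)
$j = -260 + \sqrt{2387}$ ($j = \sqrt{2387} - \left(-10 + \left(10 - 13\right)\right) \left(-20\right) = \sqrt{2387} - \left(-10 - 3\right) \left(-20\right) = \sqrt{2387} - \left(-13\right) \left(-20\right) = \sqrt{2387} - 260 = -260 + \sqrt{2387} \approx -211.14$)
$M{\left(r \right)} = 6 - r$
$\frac{1}{M{\left(68 \right)} + j} = \frac{1}{\left(6 - 68\right) - \left(260 - \sqrt{2387}\right)} = \frac{1}{-62 - \left(260 - \sqrt{2387}\right)} = \frac{1}{-322 + \sqrt{2387}}$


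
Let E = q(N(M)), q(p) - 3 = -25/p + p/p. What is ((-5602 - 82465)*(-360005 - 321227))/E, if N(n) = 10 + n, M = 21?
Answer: 1859815814864/99 ≈ 1.8786e+10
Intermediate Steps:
q(p) = 4 - 25/p (q(p) = 3 + (-25/p + p/p) = 3 + (-25/p + 1) = 3 + (1 - 25/p) = 4 - 25/p)
E = 99/31 (E = 4 - 25/(10 + 21) = 4 - 25/31 = 99/31 ≈ 3.1936)
((-5602 - 82465)*(-360005 - 321227))/E = ((-5602 - 82465)*(-360005 - 321227))/(99/31) = -88067*(-681232)*(31/99) = 59994058544*(31/99) = 1859815814864/99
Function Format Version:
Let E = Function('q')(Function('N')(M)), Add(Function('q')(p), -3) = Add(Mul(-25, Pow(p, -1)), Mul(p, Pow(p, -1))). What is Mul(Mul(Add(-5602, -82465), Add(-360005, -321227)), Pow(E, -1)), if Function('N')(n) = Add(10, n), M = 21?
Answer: Rational(1859815814864, 99) ≈ 1.8786e+10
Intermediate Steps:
Function('q')(p) = Add(4, Mul(-25, Pow(p, -1))) (Function('q')(p) = Add(3, Add(Mul(-25, Pow(p, -1)), Mul(p, Pow(p, -1)))) = Add(3, Add(Mul(-25, Pow(p, -1)), 1)) = Add(3, Add(1, Mul(-25, Pow(p, -1)))) = Add(4, Mul(-25, Pow(p, -1))))
E = Rational(99, 31) (E = Add(4, Mul(-25, Pow(Add(10, 21), -1))) = Add(4, Mul(-25, Pow(31, -1))) = Add(4, Mul(-25, Rational(1, 31))) = Add(4, Rational(-25, 31)) = Rational(99, 31) ≈ 3.1936)
Mul(Mul(Add(-5602, -82465), Add(-360005, -321227)), Pow(E, -1)) = Mul(Mul(Add(-5602, -82465), Add(-360005, -321227)), Pow(Rational(99, 31), -1)) = Mul(Mul(-88067, -681232), Rational(31, 99)) = Mul(59994058544, Rational(31, 99)) = Rational(1859815814864, 99)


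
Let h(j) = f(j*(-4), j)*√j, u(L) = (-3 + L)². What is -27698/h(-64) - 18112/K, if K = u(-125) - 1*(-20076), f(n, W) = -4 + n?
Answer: -4528/9115 + 13849*I/1008 ≈ -0.49676 + 13.739*I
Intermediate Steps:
K = 36460 (K = (-3 - 125)² - 1*(-20076) = (-128)² + 20076 = 16384 + 20076 = 36460)
h(j) = √j*(-4 - 4*j) (h(j) = (-4 + j*(-4))*√j = (-4 - 4*j)*√j = √j*(-4 - 4*j))
-27698/h(-64) - 18112/K = -27698*(-I/(32*(-1 - 1*(-64)))) - 18112/36460 = -27698*(-I/(32*(-1 + 64))) - 18112*1/36460 = -27698*(-I/2016) - 4528/9115 = -(-13849)*I/1008 - 4528/9115 = 13849*I/1008 - 4528/9115 = -4528/9115 + 13849*I/1008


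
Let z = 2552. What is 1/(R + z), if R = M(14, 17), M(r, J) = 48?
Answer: 1/2600 ≈ 0.00038462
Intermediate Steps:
R = 48
1/(R + z) = 1/(48 + 2552) = 1/2600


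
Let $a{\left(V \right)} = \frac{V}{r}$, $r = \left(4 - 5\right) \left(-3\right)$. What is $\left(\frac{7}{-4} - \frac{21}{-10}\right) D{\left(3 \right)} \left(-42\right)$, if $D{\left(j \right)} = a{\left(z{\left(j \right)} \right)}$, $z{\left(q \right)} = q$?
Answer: $- \frac{147}{10} \approx -14.7$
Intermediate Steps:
$r = 3$ ($r = \left(-1\right) \left(-3\right) = 3$)
$a{\left(V \right)} = \frac{V}{3}$
$D{\left(j \right)} = \frac{j}{3}$
$\left(\frac{7}{-4} - \frac{21}{-10}\right) D{\left(3 \right)} \left(-42\right) = \left(\frac{7}{-4} - \frac{21}{-10}\right) \frac{1}{3} \cdot 3 \left(-42\right) = \left(7 \left(- \frac{1}{4}\right) - - \frac{21}{10}\right) 1 \left(-42\right) = \left(- \frac{7}{4} + \frac{21}{10}\right) 1 \left(-42\right) = \frac{7}{20} \cdot 1 \left(-42\right) = \frac{7}{20} \left(-42\right) = - \frac{147}{10}$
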